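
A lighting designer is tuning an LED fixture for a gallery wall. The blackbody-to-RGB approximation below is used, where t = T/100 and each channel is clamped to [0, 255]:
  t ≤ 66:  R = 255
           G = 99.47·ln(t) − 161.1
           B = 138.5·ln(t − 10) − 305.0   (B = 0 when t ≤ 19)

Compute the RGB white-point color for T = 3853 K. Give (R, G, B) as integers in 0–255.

t = 3853/100 = 38.53; the t ≤ 66 branch applies.
R = 255 by definition for t ≤ 66.
G = 99.47·ln 38.53 − 161.1 = 99.47·3.6514 − 161.1 = 202.108.
B = 138.5·ln(38.53 − 10) − 305.0 = 138.5·ln 28.53 − 305.0 = 138.5·3.3510 − 305.0 = 159.107.
Rounded: (255, 202, 159).

(255, 202, 159)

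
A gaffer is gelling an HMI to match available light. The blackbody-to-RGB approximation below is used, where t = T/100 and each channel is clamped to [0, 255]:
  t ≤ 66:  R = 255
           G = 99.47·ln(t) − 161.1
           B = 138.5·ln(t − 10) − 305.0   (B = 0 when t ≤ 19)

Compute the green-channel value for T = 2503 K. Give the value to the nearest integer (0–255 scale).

159

t = 2503/100 = 25.03; the t ≤ 66 branch applies.
G = 99.47·ln 25.03 − 161.1 = 99.47·3.2201 − 161.1 = 159.201.
Rounded: 159.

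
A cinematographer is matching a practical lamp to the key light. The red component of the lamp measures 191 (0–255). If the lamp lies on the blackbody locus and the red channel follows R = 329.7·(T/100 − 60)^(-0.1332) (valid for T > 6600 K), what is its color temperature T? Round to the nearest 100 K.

12000 K

(t − 60)^(-0.1332) = 191/329.7 = 0.57931.
t − 60 = 0.57931^(1/-0.1332) = 0.57931^(-7.508) = 60.245, so t = 120.245.
T = 100·t = 12025 K → 12000 K to the nearest 100 K.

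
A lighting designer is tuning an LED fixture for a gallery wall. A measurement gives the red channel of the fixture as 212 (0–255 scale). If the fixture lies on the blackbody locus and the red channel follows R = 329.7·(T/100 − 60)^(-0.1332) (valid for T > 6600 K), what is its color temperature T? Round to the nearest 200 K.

8800 K

(t − 60)^(-0.1332) = 212/329.7 = 0.64301.
t − 60 = 0.64301^(1/-0.1332) = 0.64301^(-7.508) = 27.530, so t = 87.530.
T = 100·t = 8753 K → 8800 K to the nearest 200 K.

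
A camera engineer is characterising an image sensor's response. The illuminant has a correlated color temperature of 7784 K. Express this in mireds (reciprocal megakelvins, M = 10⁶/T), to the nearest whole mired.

128 mireds

M = 10⁶ / 7784 = 128.469 → 128 mireds.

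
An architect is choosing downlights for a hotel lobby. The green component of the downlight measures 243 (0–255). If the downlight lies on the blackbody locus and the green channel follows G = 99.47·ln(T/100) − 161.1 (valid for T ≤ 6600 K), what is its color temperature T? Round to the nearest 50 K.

5800 K

ln t = (243 + 161.1) / 99.47 = 4.0625.
t = e^4.0625 = 58.121.
T = 100·t = 5812 K → 5800 K to the nearest 50 K.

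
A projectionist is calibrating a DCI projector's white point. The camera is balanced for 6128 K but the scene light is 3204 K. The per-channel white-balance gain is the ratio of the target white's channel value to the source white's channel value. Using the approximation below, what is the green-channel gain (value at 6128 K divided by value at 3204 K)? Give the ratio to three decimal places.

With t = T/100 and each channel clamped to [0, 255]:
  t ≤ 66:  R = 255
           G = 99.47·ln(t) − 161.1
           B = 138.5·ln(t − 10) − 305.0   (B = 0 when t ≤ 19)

1.351

At 3204 K (t = 32.04):
  G = 99.47·ln 32.04 − 161.1 = 99.47·3.4670 − 161.1 = 183.761.
At 6128 K (t = 61.28):
  G = 99.47·ln 61.28 − 161.1 = 99.47·4.1155 − 161.1 = 248.264.
Gain = 248.264 / 183.761 = 1.3510 → 1.351.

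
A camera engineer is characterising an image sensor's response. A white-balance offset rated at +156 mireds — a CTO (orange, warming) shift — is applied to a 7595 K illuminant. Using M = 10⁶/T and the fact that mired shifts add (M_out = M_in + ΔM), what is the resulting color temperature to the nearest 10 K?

3480 K

M_in = 10⁶/7595 = 131.67 mireds.
M_out = 131.67 + (+156) = 287.67 mireds.
T_out = 10⁶/287.67 = 3476.3 K → 3480 K.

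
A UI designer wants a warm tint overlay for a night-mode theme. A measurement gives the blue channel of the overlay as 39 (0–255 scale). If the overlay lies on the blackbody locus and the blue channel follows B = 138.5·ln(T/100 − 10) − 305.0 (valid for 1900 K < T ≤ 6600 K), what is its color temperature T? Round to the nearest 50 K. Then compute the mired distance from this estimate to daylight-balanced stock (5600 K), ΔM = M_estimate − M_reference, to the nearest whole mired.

+276 mireds

ln(t − 10) = (39 + 305.0) / 138.5 = 2.4838.
t − 10 = e^2.4838 = 11.986, so t = 21.986.
T = 100·t = 2199 K → 2200 K to the nearest 50 K.
M_estimate = 10⁶/2200 = 454.55; M_reference = 10⁶/5600 = 178.57.
ΔM = 454.55 − 178.57 = 275.97 → +276 mireds.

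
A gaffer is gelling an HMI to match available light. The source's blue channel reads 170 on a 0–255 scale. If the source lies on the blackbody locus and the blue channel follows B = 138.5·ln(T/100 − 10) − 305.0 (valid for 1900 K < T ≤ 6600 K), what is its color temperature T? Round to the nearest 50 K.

4100 K

ln(t − 10) = (170 + 305.0) / 138.5 = 3.4296.
t − 10 = e^3.4296 = 30.864, so t = 40.864.
T = 100·t = 4086 K → 4100 K to the nearest 50 K.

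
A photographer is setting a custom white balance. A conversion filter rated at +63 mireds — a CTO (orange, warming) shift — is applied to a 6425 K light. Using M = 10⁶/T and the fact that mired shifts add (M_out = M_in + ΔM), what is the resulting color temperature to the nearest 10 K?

M_in = 10⁶/6425 = 155.64 mireds.
M_out = 155.64 + (+63) = 218.64 mireds.
T_out = 10⁶/218.64 = 4573.7 K → 4570 K.

4570 K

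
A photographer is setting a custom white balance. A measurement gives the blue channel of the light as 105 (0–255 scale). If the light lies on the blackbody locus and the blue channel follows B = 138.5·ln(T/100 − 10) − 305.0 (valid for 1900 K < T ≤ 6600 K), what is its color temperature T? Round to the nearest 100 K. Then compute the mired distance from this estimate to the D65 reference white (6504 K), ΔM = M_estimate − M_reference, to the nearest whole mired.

ln(t − 10) = (105 + 305.0) / 138.5 = 2.9603.
t − 10 = e^2.9603 = 19.304, so t = 29.304.
T = 100·t = 2930 K → 2900 K to the nearest 100 K.
M_estimate = 10⁶/2900 = 344.83; M_reference = 10⁶/6504 = 153.75.
ΔM = 344.83 − 153.75 = 191.08 → +191 mireds.

+191 mireds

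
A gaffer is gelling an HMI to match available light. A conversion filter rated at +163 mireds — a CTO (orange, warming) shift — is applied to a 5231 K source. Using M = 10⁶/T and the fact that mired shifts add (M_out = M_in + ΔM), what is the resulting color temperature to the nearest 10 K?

M_in = 10⁶/5231 = 191.17 mireds.
M_out = 191.17 + (+163) = 354.17 mireds.
T_out = 10⁶/354.17 = 2823.5 K → 2820 K.

2820 K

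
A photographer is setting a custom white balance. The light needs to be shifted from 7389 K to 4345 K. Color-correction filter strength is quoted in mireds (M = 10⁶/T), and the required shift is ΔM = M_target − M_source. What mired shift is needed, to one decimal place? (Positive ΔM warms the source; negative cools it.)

M_source = 10⁶/7389 = 135.336; M_target = 10⁶/4345 = 230.150.
ΔM = 230.150 − 135.336 = 94.813 → +94.8 mireds, a warming shift.

+94.8 mireds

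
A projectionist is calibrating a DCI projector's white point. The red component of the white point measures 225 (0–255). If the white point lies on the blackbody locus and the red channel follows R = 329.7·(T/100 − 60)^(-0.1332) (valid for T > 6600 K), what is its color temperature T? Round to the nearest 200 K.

(t − 60)^(-0.1332) = 225/329.7 = 0.68244.
t − 60 = 0.68244^(1/-0.1332) = 0.68244^(-7.508) = 17.610, so t = 77.610.
T = 100·t = 7761 K → 7800 K to the nearest 200 K.

7800 K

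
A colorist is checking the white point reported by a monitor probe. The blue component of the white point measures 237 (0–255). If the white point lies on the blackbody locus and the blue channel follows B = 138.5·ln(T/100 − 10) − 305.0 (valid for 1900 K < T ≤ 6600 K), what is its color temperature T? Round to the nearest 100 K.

ln(t − 10) = (237 + 305.0) / 138.5 = 3.9134.
t − 10 = e^3.9134 = 50.067, so t = 60.067.
T = 100·t = 6007 K → 6000 K to the nearest 100 K.

6000 K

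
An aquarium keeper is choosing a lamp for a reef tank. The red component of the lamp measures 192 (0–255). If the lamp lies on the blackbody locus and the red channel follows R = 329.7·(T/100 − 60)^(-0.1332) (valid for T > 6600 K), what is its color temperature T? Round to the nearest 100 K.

(t − 60)^(-0.1332) = 192/329.7 = 0.58235.
t − 60 = 0.58235^(1/-0.1332) = 0.58235^(-7.508) = 57.929, so t = 117.929.
T = 100·t = 11793 K → 11800 K to the nearest 100 K.

11800 K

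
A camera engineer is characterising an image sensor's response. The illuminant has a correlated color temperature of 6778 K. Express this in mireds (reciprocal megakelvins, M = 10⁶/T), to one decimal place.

M = 10⁶ / 6778 = 147.536 → 147.5 mireds.

147.5 mireds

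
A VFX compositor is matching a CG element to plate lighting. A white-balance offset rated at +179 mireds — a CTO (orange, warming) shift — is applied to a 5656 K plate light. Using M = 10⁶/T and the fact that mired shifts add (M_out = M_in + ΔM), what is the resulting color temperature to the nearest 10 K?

2810 K

M_in = 10⁶/5656 = 176.80 mireds.
M_out = 176.80 + (+179) = 355.80 mireds.
T_out = 10⁶/355.80 = 2810.5 K → 2810 K.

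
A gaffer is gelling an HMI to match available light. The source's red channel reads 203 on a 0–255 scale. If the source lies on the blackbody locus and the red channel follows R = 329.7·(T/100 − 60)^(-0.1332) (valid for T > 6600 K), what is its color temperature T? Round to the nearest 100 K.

(t − 60)^(-0.1332) = 203/329.7 = 0.61571.
t − 60 = 0.61571^(1/-0.1332) = 0.61571^(-7.508) = 38.129, so t = 98.129.
T = 100·t = 9813 K → 9800 K to the nearest 100 K.

9800 K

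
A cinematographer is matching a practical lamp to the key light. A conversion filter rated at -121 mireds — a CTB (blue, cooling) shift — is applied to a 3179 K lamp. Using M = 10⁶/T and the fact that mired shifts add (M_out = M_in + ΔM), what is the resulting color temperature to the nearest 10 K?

M_in = 10⁶/3179 = 314.56 mireds.
M_out = 314.56 + (-121) = 193.56 mireds.
T_out = 10⁶/193.56 = 5166.2 K → 5170 K.

5170 K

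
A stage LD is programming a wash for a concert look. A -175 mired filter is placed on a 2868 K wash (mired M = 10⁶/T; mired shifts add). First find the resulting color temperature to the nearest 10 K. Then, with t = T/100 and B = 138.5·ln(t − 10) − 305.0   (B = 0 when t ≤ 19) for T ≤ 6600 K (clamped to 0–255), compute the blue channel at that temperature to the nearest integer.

M_in = 10⁶/2868 = 348.68; M_out = 348.68 + (-175) = 173.68.
T_out = 10⁶/173.68 = 5757.9 K → 5760 K; t = 57.6.
B = 138.5·ln(57.6 − 10) − 305.0 = 138.5·ln 47.6 − 305.0 = 138.5·3.8628 − 305.0 = 230.002.
Rounded: 230.

230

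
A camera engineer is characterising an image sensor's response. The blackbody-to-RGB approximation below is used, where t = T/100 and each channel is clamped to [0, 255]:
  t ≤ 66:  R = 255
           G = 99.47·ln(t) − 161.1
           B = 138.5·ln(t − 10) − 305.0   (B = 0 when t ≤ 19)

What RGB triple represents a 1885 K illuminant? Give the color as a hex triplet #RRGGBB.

t = 1885/100 = 18.85; the t ≤ 66 branch applies.
R = 255 by definition for t ≤ 66.
G = 99.47·ln 18.85 − 161.1 = 99.47·2.9365 − 161.1 = 130.995.
t = 18.85 ≤ 19, so B = 0.
Rounded: (255, 131, 0).
In hex: #FF8300.

#FF8300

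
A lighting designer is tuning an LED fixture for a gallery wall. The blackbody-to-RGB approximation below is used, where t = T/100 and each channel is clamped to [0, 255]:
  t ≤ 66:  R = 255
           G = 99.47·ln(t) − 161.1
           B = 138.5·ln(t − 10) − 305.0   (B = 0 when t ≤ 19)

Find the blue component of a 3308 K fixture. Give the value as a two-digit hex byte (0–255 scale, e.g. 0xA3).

t = 3308/100 = 33.08; the t ≤ 66 branch applies.
B = 138.5·ln(33.08 − 10) − 305.0 = 138.5·ln 23.08 − 305.0 = 138.5·3.1390 − 305.0 = 129.747.
Rounded: 130; in hex, 0x82.

0x82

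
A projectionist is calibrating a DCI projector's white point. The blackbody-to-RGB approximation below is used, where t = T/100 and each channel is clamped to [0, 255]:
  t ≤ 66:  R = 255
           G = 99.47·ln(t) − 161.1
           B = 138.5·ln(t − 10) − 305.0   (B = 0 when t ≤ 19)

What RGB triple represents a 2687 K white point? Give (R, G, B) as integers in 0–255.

t = 2687/100 = 26.87; the t ≤ 66 branch applies.
R = 255 by definition for t ≤ 66.
G = 99.47·ln 26.87 − 161.1 = 99.47·3.2910 − 161.1 = 166.257.
B = 138.5·ln(26.87 − 10) − 305.0 = 138.5·ln 16.87 − 305.0 = 138.5·2.8255 − 305.0 = 86.337.
Rounded: (255, 166, 86).

(255, 166, 86)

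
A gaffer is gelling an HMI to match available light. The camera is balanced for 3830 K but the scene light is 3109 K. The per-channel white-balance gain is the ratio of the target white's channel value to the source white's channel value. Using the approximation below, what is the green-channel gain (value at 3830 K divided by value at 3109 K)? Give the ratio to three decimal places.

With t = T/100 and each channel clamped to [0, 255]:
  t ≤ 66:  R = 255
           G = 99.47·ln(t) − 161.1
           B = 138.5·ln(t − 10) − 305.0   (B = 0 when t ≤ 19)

At 3109 K (t = 31.09):
  G = 99.47·ln 31.09 − 161.1 = 99.47·3.4369 − 161.1 = 180.767.
At 3830 K (t = 38.3):
  G = 99.47·ln 38.3 − 161.1 = 99.47·3.6454 − 161.1 = 201.513.
Gain = 201.513 / 180.767 = 1.1148 → 1.115.

1.115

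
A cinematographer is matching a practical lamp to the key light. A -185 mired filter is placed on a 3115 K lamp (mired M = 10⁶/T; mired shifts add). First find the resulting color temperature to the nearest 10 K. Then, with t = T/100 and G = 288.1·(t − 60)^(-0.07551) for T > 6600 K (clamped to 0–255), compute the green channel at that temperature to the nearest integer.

M_in = 10⁶/3115 = 321.03; M_out = 321.03 + (-185) = 136.03.
T_out = 10⁶/136.03 = 7351.5 K → 7350 K; t = 73.5.
G = 288.1·(73.5 − 60)^(-0.07551) = 288.1·13.5^(-0.07551) = 288.1·0.82158 = 236.696.
Rounded: 237.

237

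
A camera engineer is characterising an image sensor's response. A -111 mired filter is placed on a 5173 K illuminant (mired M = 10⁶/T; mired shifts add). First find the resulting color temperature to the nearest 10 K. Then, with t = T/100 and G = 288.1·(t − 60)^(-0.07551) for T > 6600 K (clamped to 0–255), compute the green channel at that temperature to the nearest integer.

M_in = 10⁶/5173 = 193.31; M_out = 193.31 + (-111) = 82.31.
T_out = 10⁶/82.31 = 12149.0 K → 12150 K; t = 121.5.
G = 288.1·(121.5 − 60)^(-0.07551) = 288.1·61.5^(-0.07551) = 288.1·0.73269 = 211.089.
Rounded: 211.

211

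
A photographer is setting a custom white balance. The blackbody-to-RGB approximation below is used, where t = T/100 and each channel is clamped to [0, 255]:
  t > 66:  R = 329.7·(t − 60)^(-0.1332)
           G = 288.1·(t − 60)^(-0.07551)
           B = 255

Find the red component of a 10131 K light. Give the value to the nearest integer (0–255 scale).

201

t = 10131/100 = 101.31; the t > 66 branch applies.
R = 329.7·(101.31 − 60)^(-0.1332) = 329.7·41.31^(-0.1332) = 329.7·0.60917 = 200.845.
Rounded: 201.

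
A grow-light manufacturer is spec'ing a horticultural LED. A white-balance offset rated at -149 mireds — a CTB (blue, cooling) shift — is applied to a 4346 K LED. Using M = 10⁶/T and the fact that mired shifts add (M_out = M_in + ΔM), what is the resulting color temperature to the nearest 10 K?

M_in = 10⁶/4346 = 230.10 mireds.
M_out = 230.10 + (-149) = 81.10 mireds.
T_out = 10⁶/81.10 = 12331.0 K → 12330 K.

12330 K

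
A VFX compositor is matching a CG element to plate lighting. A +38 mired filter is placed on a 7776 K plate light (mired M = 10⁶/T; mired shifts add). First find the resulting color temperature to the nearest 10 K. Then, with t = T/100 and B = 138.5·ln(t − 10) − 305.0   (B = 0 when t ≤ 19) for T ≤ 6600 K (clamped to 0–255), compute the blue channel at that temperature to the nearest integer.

M_in = 10⁶/7776 = 128.60; M_out = 128.60 + (+38) = 166.60.
T_out = 10⁶/166.60 = 6002.4 K → 6000 K; t = 60.
B = 138.5·ln(60 − 10) − 305.0 = 138.5·ln 50 − 305.0 = 138.5·3.9120 − 305.0 = 236.815.
Rounded: 237.

237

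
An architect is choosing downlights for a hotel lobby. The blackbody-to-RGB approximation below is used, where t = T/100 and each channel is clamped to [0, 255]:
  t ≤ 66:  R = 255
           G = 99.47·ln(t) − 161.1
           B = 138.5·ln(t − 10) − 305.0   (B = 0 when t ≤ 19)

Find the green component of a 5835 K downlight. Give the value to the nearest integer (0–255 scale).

243

t = 5835/100 = 58.35; the t ≤ 66 branch applies.
G = 99.47·ln 58.35 − 161.1 = 99.47·4.0665 − 161.1 = 243.391.
Rounded: 243.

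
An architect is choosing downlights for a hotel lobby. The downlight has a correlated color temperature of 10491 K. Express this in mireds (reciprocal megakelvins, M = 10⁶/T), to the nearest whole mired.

M = 10⁶ / 10491 = 95.320 → 95 mireds.

95 mireds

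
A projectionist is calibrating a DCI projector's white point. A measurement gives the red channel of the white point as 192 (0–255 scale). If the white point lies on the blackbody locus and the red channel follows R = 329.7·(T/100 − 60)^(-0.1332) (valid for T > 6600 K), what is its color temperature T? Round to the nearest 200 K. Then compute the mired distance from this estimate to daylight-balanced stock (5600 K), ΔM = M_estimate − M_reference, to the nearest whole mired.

(t − 60)^(-0.1332) = 192/329.7 = 0.58235.
t − 60 = 0.58235^(1/-0.1332) = 0.58235^(-7.508) = 57.929, so t = 117.929.
T = 100·t = 11793 K → 11800 K to the nearest 200 K.
M_estimate = 10⁶/11800 = 84.75; M_reference = 10⁶/5600 = 178.57.
ΔM = 84.75 − 178.57 = -93.83 → -94 mireds.

-94 mireds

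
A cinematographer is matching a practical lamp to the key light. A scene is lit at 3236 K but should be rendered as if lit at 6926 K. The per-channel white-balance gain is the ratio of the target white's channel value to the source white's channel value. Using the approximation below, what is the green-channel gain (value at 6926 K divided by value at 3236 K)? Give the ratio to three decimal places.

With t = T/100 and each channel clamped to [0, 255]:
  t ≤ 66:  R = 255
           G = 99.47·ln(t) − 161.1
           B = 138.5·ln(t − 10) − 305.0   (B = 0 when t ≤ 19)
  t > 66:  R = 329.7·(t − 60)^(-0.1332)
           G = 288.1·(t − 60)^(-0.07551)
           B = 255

1.318

At 3236 K (t = 32.36):
  G = 99.47·ln 32.36 − 161.1 = 99.47·3.4769 − 161.1 = 184.750.
At 6926 K (t = 69.26):
  G = 288.1·(69.26 − 60)^(-0.07551) = 288.1·9.26^(-0.07551) = 288.1·0.84530 = 243.531.
Gain = 243.531 / 184.750 = 1.3182 → 1.318.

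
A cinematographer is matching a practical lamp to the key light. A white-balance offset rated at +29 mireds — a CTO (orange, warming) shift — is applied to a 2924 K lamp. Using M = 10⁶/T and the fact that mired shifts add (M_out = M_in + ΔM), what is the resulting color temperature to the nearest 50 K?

2700 K

M_in = 10⁶/2924 = 342.00 mireds.
M_out = 342.00 + (+29) = 371.00 mireds.
T_out = 10⁶/371.00 = 2695.4 K → 2700 K.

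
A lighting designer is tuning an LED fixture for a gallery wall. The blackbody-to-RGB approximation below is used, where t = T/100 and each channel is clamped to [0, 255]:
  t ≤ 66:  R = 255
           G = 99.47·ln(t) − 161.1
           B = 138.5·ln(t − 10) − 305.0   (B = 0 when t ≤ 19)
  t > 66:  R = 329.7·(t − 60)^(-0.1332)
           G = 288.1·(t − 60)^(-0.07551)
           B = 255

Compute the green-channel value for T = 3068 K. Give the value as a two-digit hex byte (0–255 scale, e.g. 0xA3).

0xB3

t = 3068/100 = 30.68; the t ≤ 66 branch applies.
G = 99.47·ln 30.68 − 161.1 = 99.47·3.4236 − 161.1 = 179.447.
Rounded: 179; in hex, 0xB3.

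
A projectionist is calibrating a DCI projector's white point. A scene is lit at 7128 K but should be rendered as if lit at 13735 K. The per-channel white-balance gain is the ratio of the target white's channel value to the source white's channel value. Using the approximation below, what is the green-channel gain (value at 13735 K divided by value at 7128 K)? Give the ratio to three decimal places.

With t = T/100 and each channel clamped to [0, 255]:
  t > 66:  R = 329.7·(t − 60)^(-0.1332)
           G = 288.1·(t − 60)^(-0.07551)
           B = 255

At 7128 K (t = 71.28):
  G = 288.1·(71.28 − 60)^(-0.07551) = 288.1·11.28^(-0.07551) = 288.1·0.83280 = 239.929.
At 13735 K (t = 137.35):
  G = 288.1·(137.35 − 60)^(-0.07551) = 288.1·77.35^(-0.07551) = 288.1·0.72012 = 207.465.
Gain = 207.465 / 239.929 = 0.8647 → 0.865.

0.865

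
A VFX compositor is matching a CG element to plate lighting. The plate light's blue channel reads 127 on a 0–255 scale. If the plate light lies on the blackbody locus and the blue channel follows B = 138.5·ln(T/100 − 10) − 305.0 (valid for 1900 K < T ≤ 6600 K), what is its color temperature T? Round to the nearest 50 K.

ln(t − 10) = (127 + 305.0) / 138.5 = 3.1191.
t − 10 = e^3.1191 = 22.627, so t = 32.627.
T = 100·t = 3263 K → 3250 K to the nearest 50 K.

3250 K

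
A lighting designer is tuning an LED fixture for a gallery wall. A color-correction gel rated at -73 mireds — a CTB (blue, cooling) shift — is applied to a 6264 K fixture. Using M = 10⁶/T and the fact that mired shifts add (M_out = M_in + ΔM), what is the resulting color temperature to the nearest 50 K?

M_in = 10⁶/6264 = 159.64 mireds.
M_out = 159.64 + (-73) = 86.64 mireds.
T_out = 10⁶/86.64 = 11541.7 K → 11550 K.

11550 K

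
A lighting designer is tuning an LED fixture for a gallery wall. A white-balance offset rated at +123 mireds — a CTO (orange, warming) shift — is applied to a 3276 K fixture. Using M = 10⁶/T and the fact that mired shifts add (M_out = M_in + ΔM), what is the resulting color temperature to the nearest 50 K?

M_in = 10⁶/3276 = 305.25 mireds.
M_out = 305.25 + (+123) = 428.25 mireds.
T_out = 10⁶/428.25 = 2335.1 K → 2350 K.

2350 K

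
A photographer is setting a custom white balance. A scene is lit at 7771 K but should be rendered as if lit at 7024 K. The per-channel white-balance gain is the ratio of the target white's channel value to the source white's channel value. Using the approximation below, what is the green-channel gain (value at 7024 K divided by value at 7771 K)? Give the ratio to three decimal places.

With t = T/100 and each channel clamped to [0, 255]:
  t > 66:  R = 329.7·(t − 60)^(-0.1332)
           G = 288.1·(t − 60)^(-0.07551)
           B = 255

At 7771 K (t = 77.71):
  G = 288.1·(77.71 − 60)^(-0.07551) = 288.1·17.71^(-0.07551) = 288.1·0.80491 = 231.894.
At 7024 K (t = 70.24):
  G = 288.1·(70.24 − 60)^(-0.07551) = 288.1·10.24^(-0.07551) = 288.1·0.83890 = 241.688.
Gain = 241.688 / 231.894 = 1.0422 → 1.042.

1.042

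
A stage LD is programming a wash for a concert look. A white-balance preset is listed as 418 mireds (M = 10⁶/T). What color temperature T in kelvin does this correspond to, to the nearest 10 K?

T = 10⁶ / 418 = 2392.34 K → 2390 K.

2390 K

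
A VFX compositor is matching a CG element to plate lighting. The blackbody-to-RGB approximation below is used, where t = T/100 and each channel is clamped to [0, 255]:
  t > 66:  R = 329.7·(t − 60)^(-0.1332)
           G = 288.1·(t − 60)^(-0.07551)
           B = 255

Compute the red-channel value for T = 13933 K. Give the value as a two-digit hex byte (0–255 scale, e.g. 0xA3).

t = 13933/100 = 139.33; the t > 66 branch applies.
R = 329.7·(139.33 − 60)^(-0.1332) = 329.7·79.33^(-0.1332) = 329.7·0.55846 = 184.125.
Rounded: 184; in hex, 0xB8.

0xB8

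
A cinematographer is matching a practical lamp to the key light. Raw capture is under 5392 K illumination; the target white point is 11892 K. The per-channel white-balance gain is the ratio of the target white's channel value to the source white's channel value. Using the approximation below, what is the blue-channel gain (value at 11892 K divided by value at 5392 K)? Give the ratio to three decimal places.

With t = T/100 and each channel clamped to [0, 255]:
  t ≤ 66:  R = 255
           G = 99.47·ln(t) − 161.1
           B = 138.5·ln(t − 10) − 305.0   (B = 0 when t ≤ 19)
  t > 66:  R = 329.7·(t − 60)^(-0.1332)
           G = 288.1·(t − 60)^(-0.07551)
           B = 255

At 5392 K (t = 53.92):
  B = 138.5·ln(53.92 − 10) − 305.0 = 138.5·ln 43.92 − 305.0 = 138.5·3.7824 − 305.0 = 218.858.
At 11892 K (t = 118.92):
  B = 255 by definition for t > 66.
Gain = 255.000 / 218.858 = 1.1651 → 1.165.

1.165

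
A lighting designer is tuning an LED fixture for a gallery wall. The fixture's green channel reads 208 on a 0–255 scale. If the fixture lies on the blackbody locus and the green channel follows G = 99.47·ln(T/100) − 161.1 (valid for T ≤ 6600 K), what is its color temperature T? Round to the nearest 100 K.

4100 K

ln t = (208 + 161.1) / 99.47 = 3.7107.
t = e^3.7107 = 40.881.
T = 100·t = 4088 K → 4100 K to the nearest 100 K.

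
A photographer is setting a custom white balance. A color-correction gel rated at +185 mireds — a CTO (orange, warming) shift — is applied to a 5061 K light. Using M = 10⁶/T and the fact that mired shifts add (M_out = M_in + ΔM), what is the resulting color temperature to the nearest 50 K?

M_in = 10⁶/5061 = 197.59 mireds.
M_out = 197.59 + (+185) = 382.59 mireds.
T_out = 10⁶/382.59 = 2613.8 K → 2600 K.

2600 K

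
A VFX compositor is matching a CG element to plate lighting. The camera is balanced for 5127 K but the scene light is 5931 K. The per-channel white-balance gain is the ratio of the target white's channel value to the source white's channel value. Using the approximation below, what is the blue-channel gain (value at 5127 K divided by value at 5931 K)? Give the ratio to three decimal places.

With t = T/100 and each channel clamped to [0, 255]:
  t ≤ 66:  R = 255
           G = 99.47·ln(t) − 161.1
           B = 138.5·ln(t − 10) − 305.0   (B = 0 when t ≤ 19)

0.895

At 5931 K (t = 59.31):
  B = 138.5·ln(59.31 − 10) − 305.0 = 138.5·ln 49.31 − 305.0 = 138.5·3.8981 − 305.0 = 234.891.
At 5127 K (t = 51.27):
  B = 138.5·ln(51.27 − 10) − 305.0 = 138.5·ln 41.27 − 305.0 = 138.5·3.7201 − 305.0 = 210.239.
Gain = 210.239 / 234.891 = 0.8951 → 0.895.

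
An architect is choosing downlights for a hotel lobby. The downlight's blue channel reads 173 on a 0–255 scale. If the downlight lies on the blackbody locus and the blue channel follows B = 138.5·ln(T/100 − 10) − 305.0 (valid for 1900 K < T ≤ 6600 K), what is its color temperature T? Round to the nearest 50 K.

4150 K

ln(t − 10) = (173 + 305.0) / 138.5 = 3.4513.
t − 10 = e^3.4513 = 31.540, so t = 41.540.
T = 100·t = 4154 K → 4150 K to the nearest 50 K.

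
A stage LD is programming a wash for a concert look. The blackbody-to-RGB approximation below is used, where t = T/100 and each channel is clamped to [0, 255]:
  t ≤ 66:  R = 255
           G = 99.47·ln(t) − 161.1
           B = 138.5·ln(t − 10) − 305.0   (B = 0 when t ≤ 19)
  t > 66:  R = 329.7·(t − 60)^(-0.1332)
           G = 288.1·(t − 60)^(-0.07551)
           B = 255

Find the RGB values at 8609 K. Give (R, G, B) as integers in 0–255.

(214, 225, 255)

t = 8609/100 = 86.09; the t > 66 branch applies.
R = 329.7·(86.09 − 60)^(-0.1332) = 329.7·26.09^(-0.1332) = 329.7·0.64763 = 213.523.
G = 288.1·(86.09 − 60)^(-0.07551) = 288.1·26.09^(-0.07551) = 288.1·0.78170 = 225.209.
B = 255 by definition for t > 66.
Rounded: (214, 225, 255).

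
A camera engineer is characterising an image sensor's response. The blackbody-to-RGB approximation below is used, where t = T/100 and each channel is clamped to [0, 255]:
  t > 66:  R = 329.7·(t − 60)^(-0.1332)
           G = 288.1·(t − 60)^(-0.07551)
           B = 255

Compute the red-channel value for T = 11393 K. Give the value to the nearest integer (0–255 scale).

194

t = 11393/100 = 113.93; the t > 66 branch applies.
R = 329.7·(113.93 − 60)^(-0.1332) = 329.7·53.93^(-0.1332) = 329.7·0.58792 = 193.838.
Rounded: 194.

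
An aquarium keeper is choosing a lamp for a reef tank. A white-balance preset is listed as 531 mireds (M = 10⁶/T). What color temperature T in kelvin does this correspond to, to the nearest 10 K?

1880 K

T = 10⁶ / 531 = 1883.24 K → 1880 K.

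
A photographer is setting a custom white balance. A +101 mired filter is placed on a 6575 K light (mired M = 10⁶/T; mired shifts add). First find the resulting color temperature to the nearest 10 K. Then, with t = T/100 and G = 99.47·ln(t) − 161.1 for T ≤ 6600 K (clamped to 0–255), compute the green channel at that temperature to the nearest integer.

205

M_in = 10⁶/6575 = 152.09; M_out = 152.09 + (+101) = 253.09.
T_out = 10⁶/253.09 = 3951.1 K → 3950 K; t = 39.5.
G = 99.47·ln 39.5 − 161.1 = 99.47·3.6763 − 161.1 = 204.582.
Rounded: 205.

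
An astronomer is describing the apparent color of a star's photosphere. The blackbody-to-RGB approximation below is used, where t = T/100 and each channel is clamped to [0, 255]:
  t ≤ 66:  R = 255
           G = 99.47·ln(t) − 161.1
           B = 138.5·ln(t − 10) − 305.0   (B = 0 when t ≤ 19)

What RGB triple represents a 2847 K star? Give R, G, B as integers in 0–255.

R=255, G=172, B=99

t = 2847/100 = 28.47; the t ≤ 66 branch applies.
R = 255 by definition for t ≤ 66.
G = 99.47·ln 28.47 − 161.1 = 99.47·3.3489 − 161.1 = 172.010.
B = 138.5·ln(28.47 − 10) − 305.0 = 138.5·ln 18.47 − 305.0 = 138.5·2.9161 − 305.0 = 98.886.
Rounded: (255, 172, 99).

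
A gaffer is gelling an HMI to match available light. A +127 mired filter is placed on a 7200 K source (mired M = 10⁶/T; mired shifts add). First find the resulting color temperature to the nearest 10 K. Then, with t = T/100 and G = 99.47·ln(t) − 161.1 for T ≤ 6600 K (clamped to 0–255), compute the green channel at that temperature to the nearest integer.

M_in = 10⁶/7200 = 138.89; M_out = 138.89 + (+127) = 265.89.
T_out = 10⁶/265.89 = 3761.0 K → 3760 K; t = 37.6.
G = 99.47·ln 37.6 − 161.1 = 99.47·3.6270 − 161.1 = 199.678.
Rounded: 200.

200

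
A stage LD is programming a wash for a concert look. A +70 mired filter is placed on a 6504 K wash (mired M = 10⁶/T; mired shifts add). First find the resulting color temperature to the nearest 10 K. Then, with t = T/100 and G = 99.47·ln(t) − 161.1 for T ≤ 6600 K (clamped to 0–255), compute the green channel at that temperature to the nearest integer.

217

M_in = 10⁶/6504 = 153.75; M_out = 153.75 + (+70) = 223.75.
T_out = 10⁶/223.75 = 4469.2 K → 4470 K; t = 44.7.
G = 99.47·ln 44.7 − 161.1 = 99.47·3.8000 − 161.1 = 216.883.
Rounded: 217.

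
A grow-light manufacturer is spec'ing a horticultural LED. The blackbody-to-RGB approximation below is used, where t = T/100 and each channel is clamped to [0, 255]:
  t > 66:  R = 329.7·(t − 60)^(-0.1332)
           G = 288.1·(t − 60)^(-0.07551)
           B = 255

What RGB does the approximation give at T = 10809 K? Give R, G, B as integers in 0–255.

t = 10809/100 = 108.09; the t > 66 branch applies.
R = 329.7·(108.09 − 60)^(-0.1332) = 329.7·48.09^(-0.1332) = 329.7·0.59697 = 196.820.
G = 288.1·(108.09 − 60)^(-0.07551) = 288.1·48.09^(-0.07551) = 288.1·0.74643 = 215.046.
B = 255 by definition for t > 66.
Rounded: (197, 215, 255).

R=197, G=215, B=255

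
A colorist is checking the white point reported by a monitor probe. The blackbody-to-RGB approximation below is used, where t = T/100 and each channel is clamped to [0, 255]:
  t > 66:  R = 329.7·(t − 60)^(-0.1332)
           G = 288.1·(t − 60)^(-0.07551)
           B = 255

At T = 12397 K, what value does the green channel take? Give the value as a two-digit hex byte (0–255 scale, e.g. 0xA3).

0xD2

t = 12397/100 = 123.97; the t > 66 branch applies.
G = 288.1·(123.97 − 60)^(-0.07551) = 288.1·63.97^(-0.07551) = 288.1·0.73052 = 210.462.
Rounded: 210; in hex, 0xD2.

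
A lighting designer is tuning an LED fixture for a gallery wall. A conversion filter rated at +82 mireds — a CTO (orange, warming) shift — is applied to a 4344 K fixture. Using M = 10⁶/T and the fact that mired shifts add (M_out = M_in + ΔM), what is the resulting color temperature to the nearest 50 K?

3200 K

M_in = 10⁶/4344 = 230.20 mireds.
M_out = 230.20 + (+82) = 312.20 mireds.
T_out = 10⁶/312.20 = 3203.0 K → 3200 K.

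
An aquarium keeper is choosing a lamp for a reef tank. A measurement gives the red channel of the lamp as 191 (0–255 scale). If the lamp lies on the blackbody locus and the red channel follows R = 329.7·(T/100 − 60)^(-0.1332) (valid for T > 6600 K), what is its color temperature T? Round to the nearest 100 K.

(t − 60)^(-0.1332) = 191/329.7 = 0.57931.
t − 60 = 0.57931^(1/-0.1332) = 0.57931^(-7.508) = 60.245, so t = 120.245.
T = 100·t = 12025 K → 12000 K to the nearest 100 K.

12000 K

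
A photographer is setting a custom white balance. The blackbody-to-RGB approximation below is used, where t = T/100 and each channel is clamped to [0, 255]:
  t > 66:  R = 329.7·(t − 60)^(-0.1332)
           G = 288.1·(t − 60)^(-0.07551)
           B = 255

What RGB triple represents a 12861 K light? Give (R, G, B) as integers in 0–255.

(188, 209, 255)

t = 12861/100 = 128.61; the t > 66 branch applies.
R = 329.7·(128.61 − 60)^(-0.1332) = 329.7·68.61^(-0.1332) = 329.7·0.56937 = 187.721.
G = 288.1·(128.61 − 60)^(-0.07551) = 288.1·68.61^(-0.07551) = 288.1·0.72667 = 209.352.
B = 255 by definition for t > 66.
Rounded: (188, 209, 255).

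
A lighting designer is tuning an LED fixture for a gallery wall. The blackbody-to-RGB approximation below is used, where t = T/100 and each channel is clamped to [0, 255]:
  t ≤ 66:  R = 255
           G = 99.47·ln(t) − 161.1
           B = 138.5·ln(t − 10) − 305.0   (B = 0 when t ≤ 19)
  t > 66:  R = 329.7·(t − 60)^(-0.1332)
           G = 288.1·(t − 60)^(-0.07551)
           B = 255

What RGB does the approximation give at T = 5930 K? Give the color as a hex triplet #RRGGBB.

t = 5930/100 = 59.3; the t ≤ 66 branch applies.
R = 255 by definition for t ≤ 66.
G = 99.47·ln 59.3 − 161.1 = 99.47·4.0826 − 161.1 = 244.997.
B = 138.5·ln(59.3 − 10) − 305.0 = 138.5·ln 49.3 − 305.0 = 138.5·3.8979 − 305.0 = 234.862.
Rounded: (255, 245, 235).
In hex: #FFF5EB.

#FFF5EB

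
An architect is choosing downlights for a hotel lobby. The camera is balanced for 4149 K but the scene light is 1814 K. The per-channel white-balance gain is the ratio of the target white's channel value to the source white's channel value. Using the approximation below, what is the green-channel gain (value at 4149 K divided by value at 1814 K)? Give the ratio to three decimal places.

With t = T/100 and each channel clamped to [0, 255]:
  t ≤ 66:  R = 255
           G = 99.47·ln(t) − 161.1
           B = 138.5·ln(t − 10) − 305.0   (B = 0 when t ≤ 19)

At 1814 K (t = 18.14):
  G = 99.47·ln 18.14 − 161.1 = 99.47·2.8981 − 161.1 = 127.176.
At 4149 K (t = 41.49):
  G = 99.47·ln 41.49 − 161.1 = 99.47·3.7255 − 161.1 = 209.471.
Gain = 209.471 / 127.176 = 1.6471 → 1.647.

1.647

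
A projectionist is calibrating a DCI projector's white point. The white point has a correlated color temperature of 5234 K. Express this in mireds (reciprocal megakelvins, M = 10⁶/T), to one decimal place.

191.1 mireds

M = 10⁶ / 5234 = 191.058 → 191.1 mireds.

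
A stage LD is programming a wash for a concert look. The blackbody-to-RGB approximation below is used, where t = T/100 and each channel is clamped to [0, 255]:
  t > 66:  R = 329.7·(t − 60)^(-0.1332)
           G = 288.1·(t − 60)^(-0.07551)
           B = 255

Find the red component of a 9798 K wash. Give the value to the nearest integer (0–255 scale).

203

t = 9798/100 = 97.98; the t > 66 branch applies.
R = 329.7·(97.98 − 60)^(-0.1332) = 329.7·37.98^(-0.1332) = 329.7·0.61603 = 203.106.
Rounded: 203.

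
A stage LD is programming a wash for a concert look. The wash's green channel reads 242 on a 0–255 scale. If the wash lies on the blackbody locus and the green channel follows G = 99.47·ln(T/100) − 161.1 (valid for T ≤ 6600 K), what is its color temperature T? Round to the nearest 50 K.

5750 K

ln t = (242 + 161.1) / 99.47 = 4.0525.
t = e^4.0525 = 57.540.
T = 100·t = 5754 K → 5750 K to the nearest 50 K.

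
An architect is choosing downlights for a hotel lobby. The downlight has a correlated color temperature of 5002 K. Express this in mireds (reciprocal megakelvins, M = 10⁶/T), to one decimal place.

M = 10⁶ / 5002 = 199.920 → 199.9 mireds.

199.9 mireds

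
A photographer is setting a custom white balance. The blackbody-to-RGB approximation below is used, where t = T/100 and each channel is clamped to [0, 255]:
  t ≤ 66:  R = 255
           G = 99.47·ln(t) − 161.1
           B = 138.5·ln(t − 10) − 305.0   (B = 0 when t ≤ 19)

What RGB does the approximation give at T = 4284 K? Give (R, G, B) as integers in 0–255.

(255, 213, 179)

t = 4284/100 = 42.84; the t ≤ 66 branch applies.
R = 255 by definition for t ≤ 66.
G = 99.47·ln 42.84 − 161.1 = 99.47·3.7575 − 161.1 = 212.656.
B = 138.5·ln(42.84 − 10) − 305.0 = 138.5·ln 32.84 − 305.0 = 138.5·3.4916 − 305.0 = 178.593.
Rounded: (255, 213, 179).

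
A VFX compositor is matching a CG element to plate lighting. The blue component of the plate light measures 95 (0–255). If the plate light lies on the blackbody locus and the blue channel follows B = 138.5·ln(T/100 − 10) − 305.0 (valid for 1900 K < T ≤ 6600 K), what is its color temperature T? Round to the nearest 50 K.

2800 K

ln(t − 10) = (95 + 305.0) / 138.5 = 2.8881.
t − 10 = e^2.8881 = 17.959, so t = 27.959.
T = 100·t = 2796 K → 2800 K to the nearest 50 K.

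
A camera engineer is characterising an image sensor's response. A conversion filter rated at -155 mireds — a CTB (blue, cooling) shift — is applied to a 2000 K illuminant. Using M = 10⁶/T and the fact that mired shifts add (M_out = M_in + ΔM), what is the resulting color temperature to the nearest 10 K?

M_in = 10⁶/2000 = 500.00 mireds.
M_out = 500.00 + (-155) = 345.00 mireds.
T_out = 10⁶/345.00 = 2898.6 K → 2900 K.

2900 K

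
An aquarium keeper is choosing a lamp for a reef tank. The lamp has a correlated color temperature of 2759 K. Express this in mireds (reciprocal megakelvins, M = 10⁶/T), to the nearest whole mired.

362 mireds

M = 10⁶ / 2759 = 362.450 → 362 mireds.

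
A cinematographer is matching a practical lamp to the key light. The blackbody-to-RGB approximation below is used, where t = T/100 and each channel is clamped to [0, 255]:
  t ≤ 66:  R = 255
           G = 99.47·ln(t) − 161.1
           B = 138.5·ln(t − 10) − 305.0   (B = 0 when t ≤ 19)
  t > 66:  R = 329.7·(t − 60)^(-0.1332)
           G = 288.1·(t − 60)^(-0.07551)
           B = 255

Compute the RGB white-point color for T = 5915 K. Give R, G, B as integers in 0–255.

R=255, G=245, B=234

t = 5915/100 = 59.15; the t ≤ 66 branch applies.
R = 255 by definition for t ≤ 66.
G = 99.47·ln 59.15 − 161.1 = 99.47·4.0801 − 161.1 = 244.745.
B = 138.5·ln(59.15 − 10) − 305.0 = 138.5·ln 49.15 − 305.0 = 138.5·3.8949 − 305.0 = 234.440.
Rounded: (255, 245, 234).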